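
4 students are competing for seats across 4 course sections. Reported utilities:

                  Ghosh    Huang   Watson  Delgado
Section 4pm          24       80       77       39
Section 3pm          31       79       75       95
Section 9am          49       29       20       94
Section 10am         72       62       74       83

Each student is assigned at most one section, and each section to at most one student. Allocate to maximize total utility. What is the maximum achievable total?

Maximum total: 322 points

This is a one-to-one assignment (maximum-weight bipartite matching).
Optimal: Ghosh→Section 10am (72 points), Huang→Section 3pm (79 points), Watson→Section 4pm (77 points), Delgado→Section 9am (94 points) — total 72+79+77+94 = 322 points.
Row-greedy (each student in turn takes its best remaining section) gives 321 points, worse by 1.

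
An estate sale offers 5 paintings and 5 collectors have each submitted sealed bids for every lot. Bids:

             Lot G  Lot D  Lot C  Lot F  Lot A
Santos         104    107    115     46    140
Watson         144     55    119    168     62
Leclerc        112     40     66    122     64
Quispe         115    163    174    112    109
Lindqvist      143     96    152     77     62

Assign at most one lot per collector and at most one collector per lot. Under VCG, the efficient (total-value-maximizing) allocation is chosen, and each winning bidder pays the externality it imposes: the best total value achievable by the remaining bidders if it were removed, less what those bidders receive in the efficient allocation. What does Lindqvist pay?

Lindqvist pays $11.

Efficient allocation: Santos→Lot A ($140), Watson→Lot F ($168), Leclerc→Lot G ($112), Quispe→Lot D ($163), Lindqvist→Lot C ($152); total welfare W = $735.
Lindqvist receives Lot C at value $152, so the others get W − 152 = $583.
Without Lindqvist: best allocation of the remaining 4 bidders over all 5 lots is Santos→Lot A ($140), Watson→Lot F ($168), Leclerc→Lot G ($112), Quispe→Lot C ($174), total $594.
VCG payment = (others' best without Lindqvist) − (others' welfare with Lindqvist) = 594 − 583 = $11.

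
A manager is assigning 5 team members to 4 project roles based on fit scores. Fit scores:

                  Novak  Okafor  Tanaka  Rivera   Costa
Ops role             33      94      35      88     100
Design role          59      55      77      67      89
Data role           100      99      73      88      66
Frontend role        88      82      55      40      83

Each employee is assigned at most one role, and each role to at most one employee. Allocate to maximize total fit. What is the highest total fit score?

Max total: 364 pts

This is the linear assignment problem.
Optimal: Rivera→Ops role (88 pts), Costa→Design role (89 pts), Okafor→Data role (99 pts), Novak→Frontend role (88 pts) — total 88+89+99+88 = 364 pts.
Max-entry greedy (repeatedly take the single best remaining cell) gives 359 pts, worse by 5.
Swapping Okafor↔Rivera (Okafor→Ops role 94 pts, Rivera→Data role 88 pts) loses 5.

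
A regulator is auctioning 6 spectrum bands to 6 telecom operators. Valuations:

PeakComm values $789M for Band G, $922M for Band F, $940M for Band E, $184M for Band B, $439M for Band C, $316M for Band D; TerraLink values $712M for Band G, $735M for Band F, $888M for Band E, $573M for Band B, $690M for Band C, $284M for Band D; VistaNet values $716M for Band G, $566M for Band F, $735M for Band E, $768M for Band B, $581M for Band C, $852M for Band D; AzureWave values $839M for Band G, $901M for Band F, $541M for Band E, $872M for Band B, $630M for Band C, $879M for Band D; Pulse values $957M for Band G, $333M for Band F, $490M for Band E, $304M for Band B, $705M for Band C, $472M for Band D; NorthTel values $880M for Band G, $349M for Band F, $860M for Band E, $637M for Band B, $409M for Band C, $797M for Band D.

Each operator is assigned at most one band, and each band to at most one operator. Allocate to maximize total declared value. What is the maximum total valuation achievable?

Maximum total: $5153M

Optimal: PeakComm→Band F ($922M), TerraLink→Band C ($690M), VistaNet→Band D ($852M), AzureWave→Band B ($872M), Pulse→Band G ($957M), NorthTel→Band E ($860M) — total 922+690+852+872+957+860 = $5153M.
Row-greedy (each operator in turn takes its best remaining band) gives $4765M, worse by 388.
Next-best assignment: PeakComm→Band F, TerraLink→Band E, VistaNet→Band D, AzureWave→Band B, Pulse→Band C, NorthTel→Band G = $5119M.
Swapping PeakComm↔TerraLink (PeakComm→Band C $439M, TerraLink→Band F $735M) loses 438.
No other one-to-one assignment exceeds $5153M.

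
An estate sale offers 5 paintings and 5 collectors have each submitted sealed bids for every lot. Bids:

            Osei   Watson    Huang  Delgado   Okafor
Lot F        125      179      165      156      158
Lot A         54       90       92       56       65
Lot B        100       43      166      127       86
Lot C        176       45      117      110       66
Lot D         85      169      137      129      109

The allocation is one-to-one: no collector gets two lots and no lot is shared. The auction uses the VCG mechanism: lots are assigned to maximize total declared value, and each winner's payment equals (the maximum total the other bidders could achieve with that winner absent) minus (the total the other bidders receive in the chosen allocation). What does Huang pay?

Huang pays $64.

Efficient allocation: Osei→Lot C ($176), Watson→Lot D ($169), Huang→Lot B ($166), Delgado→Lot F ($156), Okafor→Lot A ($65); total welfare W = $732.
Huang receives Lot B at value $166, so the others get W − 166 = $566.
Without Huang: best allocation of the remaining 4 bidders over all 5 lots is Osei→Lot C ($176), Watson→Lot D ($169), Delgado→Lot B ($127), Okafor→Lot F ($158), total $630.
VCG payment = (others' best without Huang) − (others' welfare with Huang) = 630 − 566 = $64.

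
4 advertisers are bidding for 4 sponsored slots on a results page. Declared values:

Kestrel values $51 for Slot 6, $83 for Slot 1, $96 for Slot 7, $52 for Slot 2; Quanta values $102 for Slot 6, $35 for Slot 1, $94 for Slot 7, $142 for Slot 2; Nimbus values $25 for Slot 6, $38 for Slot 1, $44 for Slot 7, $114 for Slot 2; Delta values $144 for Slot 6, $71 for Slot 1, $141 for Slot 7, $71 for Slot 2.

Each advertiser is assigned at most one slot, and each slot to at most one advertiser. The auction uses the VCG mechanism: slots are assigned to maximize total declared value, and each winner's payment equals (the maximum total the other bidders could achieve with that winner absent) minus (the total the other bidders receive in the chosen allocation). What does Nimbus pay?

Efficient allocation: Kestrel→Slot 1 ($83), Quanta→Slot 6 ($102), Nimbus→Slot 2 ($114), Delta→Slot 7 ($141); total welfare W = $440.
Nimbus receives Slot 2 at value $114, so the others get W − 114 = $326.
Without Nimbus: best allocation of the remaining 3 bidders over all 4 slots is Kestrel→Slot 7 ($96), Quanta→Slot 2 ($142), Delta→Slot 6 ($144), total $382.
VCG payment = (others' best without Nimbus) − (others' welfare with Nimbus) = 382 − 326 = $56.

Nimbus pays $56.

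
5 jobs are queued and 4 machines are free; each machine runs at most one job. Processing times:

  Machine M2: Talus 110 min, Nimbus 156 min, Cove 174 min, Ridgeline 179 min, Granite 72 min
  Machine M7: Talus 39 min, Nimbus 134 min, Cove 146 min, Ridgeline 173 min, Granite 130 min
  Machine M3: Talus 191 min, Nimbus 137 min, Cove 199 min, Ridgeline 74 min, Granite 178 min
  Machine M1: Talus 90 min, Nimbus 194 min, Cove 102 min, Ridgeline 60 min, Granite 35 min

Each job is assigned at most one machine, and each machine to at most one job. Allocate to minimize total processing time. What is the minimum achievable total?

Optimal: Granite→Machine M2 (72 min), Talus→Machine M7 (39 min), Ridgeline→Machine M3 (74 min), Cove→Machine M1 (102 min) — total 72+39+74+102 = 287 min.
Min-entry greedy (repeatedly take the single cheapest remaining cell) gives 304 min, worse by 17.

Minimum total: 287 min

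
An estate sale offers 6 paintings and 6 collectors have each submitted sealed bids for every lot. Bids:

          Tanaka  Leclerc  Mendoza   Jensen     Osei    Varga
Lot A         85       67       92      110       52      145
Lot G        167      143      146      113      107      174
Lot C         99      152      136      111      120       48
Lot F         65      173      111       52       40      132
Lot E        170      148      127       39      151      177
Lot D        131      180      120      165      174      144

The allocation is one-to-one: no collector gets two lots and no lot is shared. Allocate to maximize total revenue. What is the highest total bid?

Max total: $937

This is the linear assignment problem.
Optimal: Tanaka→Lot G ($167), Leclerc→Lot F ($173), Mendoza→Lot C ($136), Jensen→Lot A ($110), Osei→Lot D ($174), Varga→Lot E ($177) — total 167+173+136+110+174+177 = $937.
Row-greedy (each collector in turn takes its best remaining lot) gives $791, worse by 146.
No other one-to-one assignment exceeds $937.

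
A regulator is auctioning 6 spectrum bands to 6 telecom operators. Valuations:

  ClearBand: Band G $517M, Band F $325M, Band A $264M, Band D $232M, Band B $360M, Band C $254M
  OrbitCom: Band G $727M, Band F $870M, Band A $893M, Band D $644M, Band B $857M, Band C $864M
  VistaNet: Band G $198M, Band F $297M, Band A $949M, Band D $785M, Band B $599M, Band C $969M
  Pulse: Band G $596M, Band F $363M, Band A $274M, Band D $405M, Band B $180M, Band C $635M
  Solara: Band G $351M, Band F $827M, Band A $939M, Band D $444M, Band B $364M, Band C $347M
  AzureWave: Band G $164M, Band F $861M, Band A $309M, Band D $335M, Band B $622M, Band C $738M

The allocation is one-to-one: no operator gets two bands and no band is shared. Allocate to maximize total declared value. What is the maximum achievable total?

Optimal: ClearBand→Band G ($517M), OrbitCom→Band B ($857M), VistaNet→Band D ($785M), Pulse→Band C ($635M), Solara→Band A ($939M), AzureWave→Band F ($861M) — total 517+857+785+635+939+861 = $4594M.

Maximum total: $4594M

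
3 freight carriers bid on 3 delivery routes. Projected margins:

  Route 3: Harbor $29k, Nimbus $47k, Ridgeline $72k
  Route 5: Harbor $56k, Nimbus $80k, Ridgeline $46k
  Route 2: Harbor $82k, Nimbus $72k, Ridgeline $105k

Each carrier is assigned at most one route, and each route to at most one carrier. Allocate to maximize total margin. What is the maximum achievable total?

Max total: $234k

Optimal: Harbor→Route 2 ($82k), Nimbus→Route 5 ($80k), Ridgeline→Route 3 ($72k) — total 82+80+72 = $234k.
Max-entry greedy (repeatedly take the single best remaining cell) gives $214k, worse by 20.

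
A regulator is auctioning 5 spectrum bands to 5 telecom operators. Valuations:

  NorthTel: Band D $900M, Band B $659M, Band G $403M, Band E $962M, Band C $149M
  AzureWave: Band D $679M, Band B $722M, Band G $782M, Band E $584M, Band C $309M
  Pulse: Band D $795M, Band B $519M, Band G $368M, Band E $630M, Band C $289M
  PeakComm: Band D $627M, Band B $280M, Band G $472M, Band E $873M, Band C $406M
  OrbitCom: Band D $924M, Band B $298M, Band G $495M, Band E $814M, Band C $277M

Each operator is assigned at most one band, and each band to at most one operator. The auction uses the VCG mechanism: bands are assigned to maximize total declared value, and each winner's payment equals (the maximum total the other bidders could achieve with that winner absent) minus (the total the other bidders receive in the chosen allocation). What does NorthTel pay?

Efficient allocation: NorthTel→Band E ($962M), AzureWave→Band G ($782M), Pulse→Band B ($519M), PeakComm→Band C ($406M), OrbitCom→Band D ($924M); total welfare W = $3593M.
NorthTel receives Band E at value $962M, so the others get W − 962 = $2631M.
Without NorthTel: best allocation of the remaining 4 bidders over all 5 bands is AzureWave→Band G ($782M), Pulse→Band B ($519M), PeakComm→Band E ($873M), OrbitCom→Band D ($924M), total $3098M.
VCG payment = (others' best without NorthTel) − (others' welfare with NorthTel) = 3098 − 2631 = $467M.

NorthTel pays $467M.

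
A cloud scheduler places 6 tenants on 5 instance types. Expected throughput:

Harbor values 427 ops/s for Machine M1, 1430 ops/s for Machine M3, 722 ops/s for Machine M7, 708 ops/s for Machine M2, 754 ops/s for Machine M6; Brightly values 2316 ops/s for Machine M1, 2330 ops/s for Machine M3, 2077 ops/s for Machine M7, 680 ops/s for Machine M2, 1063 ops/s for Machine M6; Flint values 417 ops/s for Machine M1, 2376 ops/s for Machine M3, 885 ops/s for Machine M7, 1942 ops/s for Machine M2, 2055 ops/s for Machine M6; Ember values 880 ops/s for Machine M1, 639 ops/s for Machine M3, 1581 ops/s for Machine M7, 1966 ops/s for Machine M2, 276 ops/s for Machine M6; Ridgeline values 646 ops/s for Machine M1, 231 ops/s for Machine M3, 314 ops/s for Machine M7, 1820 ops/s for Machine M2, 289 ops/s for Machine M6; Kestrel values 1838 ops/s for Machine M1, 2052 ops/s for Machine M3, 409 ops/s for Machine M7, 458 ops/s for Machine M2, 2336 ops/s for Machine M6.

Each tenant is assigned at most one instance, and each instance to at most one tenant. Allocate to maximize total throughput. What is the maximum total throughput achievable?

This is the linear assignment problem.
Optimal: Brightly→Machine M1 (2316 ops/s), Flint→Machine M3 (2376 ops/s), Ember→Machine M7 (1581 ops/s), Ridgeline→Machine M2 (1820 ops/s), Kestrel→Machine M6 (2336 ops/s) — total 2316+2376+1581+1820+2336 = 10429 ops/s.
Next-best assignment: Brightly→Machine M1, Kestrel→Machine M3, Ember→Machine M7, Ridgeline→Machine M2, Flint→Machine M6 = 9824 ops/s.
Every other assignment is strictly worse.

Max total: 10429 ops/s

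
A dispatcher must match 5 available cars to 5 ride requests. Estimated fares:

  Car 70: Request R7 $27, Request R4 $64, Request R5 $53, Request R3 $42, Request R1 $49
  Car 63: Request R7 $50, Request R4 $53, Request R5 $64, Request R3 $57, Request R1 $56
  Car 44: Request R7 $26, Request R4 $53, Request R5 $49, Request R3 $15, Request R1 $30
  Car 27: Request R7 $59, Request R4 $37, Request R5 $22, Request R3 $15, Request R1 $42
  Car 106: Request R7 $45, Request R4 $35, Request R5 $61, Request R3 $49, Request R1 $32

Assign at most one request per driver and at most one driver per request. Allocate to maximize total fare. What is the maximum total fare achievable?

Max total: $279

Optimal: Car 70→Request R1 ($49), Car 63→Request R3 ($57), Car 44→Request R4 ($53), Car 27→Request R7 ($59), Car 106→Request R5 ($61) — total 49+57+53+59+61 = $279.
Max-entry greedy (repeatedly take the single best remaining cell) gives $266, worse by 13.
Next-best assignment: Car 70→Request R4, Car 63→Request R1, Car 44→Request R5, Car 27→Request R7, Car 106→Request R3 = $277.
Swapping Car 63↔Car 70 (Car 63→Request R1 $56, Car 70→Request R3 $42) loses 8.
No other one-to-one assignment exceeds $279.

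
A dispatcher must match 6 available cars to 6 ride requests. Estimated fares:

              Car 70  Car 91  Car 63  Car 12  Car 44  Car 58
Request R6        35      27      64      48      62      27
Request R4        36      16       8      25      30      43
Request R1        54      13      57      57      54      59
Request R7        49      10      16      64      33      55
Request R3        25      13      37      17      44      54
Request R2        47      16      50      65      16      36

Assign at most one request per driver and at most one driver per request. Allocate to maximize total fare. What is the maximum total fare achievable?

Optimal: Car 70→Request R7 ($49), Car 91→Request R4 ($16), Car 63→Request R1 ($57), Car 12→Request R2 ($65), Car 44→Request R6 ($62), Car 58→Request R3 ($54) — total 49+16+57+65+62+54 = $303.
Max-entry greedy (repeatedly take the single best remaining cell) gives $297, worse by 6.
Next-best assignment: Car 70→Request R7, Car 91→Request R4, Car 63→Request R6, Car 12→Request R2, Car 44→Request R1, Car 58→Request R3 = $302.
Swapping Car 58↔Car 70 (Car 58→Request R7 $55, Car 70→Request R3 $25) loses 23.
Checked against all permutations: $303 is optimal.

Max total: $303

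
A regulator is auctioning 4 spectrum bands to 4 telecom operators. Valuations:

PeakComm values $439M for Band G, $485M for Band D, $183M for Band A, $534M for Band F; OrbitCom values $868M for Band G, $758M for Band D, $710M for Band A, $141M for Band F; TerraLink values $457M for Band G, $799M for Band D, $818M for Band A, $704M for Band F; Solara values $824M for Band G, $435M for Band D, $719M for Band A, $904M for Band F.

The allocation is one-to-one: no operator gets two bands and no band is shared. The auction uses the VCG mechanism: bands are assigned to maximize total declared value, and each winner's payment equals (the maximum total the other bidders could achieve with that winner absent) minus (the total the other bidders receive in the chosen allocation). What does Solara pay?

Solara pays $49M.

Efficient allocation: PeakComm→Band D ($485M), OrbitCom→Band G ($868M), TerraLink→Band A ($818M), Solara→Band F ($904M); total welfare W = $3075M.
Solara receives Band F at value $904M, so the others get W − 904 = $2171M.
Without Solara: best allocation of the remaining 3 bidders over all 4 bands is PeakComm→Band F ($534M), OrbitCom→Band G ($868M), TerraLink→Band A ($818M), total $2220M.
VCG payment = (others' best without Solara) − (others' welfare with Solara) = 2220 − 2171 = $49M.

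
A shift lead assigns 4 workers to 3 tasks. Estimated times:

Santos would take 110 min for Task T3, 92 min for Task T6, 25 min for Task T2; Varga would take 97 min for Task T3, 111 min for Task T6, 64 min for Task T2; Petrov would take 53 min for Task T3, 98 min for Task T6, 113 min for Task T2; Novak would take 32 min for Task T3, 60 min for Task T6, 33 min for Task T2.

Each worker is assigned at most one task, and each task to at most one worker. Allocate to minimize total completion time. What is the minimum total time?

Minimum total: 138 min

Optimal: Petrov→Task T3 (53 min), Novak→Task T6 (60 min), Santos→Task T2 (25 min) — total 53+60+25 = 138 min.
Min-entry greedy (repeatedly take the single cheapest remaining cell) gives 155 min, worse by 17.
No other one-to-one assignment undercuts 138 min.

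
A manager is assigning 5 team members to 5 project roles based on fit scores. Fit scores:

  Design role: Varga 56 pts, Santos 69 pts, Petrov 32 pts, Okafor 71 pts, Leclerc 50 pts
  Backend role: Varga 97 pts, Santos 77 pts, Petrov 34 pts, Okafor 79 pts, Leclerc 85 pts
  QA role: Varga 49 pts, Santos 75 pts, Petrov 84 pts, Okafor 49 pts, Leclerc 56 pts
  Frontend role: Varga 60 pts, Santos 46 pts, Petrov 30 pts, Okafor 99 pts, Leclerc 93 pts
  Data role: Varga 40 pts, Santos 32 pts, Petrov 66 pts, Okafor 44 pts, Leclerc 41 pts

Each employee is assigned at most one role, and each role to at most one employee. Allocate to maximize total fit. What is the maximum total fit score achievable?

Max total: 402 pts

Optimal: Varga→Backend role (97 pts), Santos→QA role (75 pts), Petrov→Data role (66 pts), Okafor→Design role (71 pts), Leclerc→Frontend role (93 pts) — total 97+75+66+71+93 = 402 pts.
Swapping Santos↔Leclerc (Santos→Frontend role 46 pts, Leclerc→QA role 56 pts) loses 66.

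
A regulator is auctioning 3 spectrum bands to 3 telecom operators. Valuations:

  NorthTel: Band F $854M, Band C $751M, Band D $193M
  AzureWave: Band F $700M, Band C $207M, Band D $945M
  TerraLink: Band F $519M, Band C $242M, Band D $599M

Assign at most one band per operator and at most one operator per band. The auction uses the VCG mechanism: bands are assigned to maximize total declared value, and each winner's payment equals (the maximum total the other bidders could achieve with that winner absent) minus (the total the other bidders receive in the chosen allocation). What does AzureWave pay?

AzureWave pays $183M.

Efficient allocation: NorthTel→Band C ($751M), AzureWave→Band D ($945M), TerraLink→Band F ($519M); total welfare W = $2215M.
AzureWave receives Band D at value $945M, so the others get W − 945 = $1270M.
Without AzureWave: best allocation of the remaining 2 bidders over all 3 bands is NorthTel→Band F ($854M), TerraLink→Band D ($599M), total $1453M.
VCG payment = (others' best without AzureWave) − (others' welfare with AzureWave) = 1453 − 1270 = $183M.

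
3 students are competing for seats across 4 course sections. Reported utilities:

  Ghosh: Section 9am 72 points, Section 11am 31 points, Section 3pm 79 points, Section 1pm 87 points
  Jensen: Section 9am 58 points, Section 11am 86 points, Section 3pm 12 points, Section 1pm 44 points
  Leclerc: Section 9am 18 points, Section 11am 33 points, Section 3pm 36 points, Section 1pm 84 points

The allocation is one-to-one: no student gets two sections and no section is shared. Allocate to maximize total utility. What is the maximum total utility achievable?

Optimal: Ghosh→Section 3pm (79 points), Jensen→Section 11am (86 points), Leclerc→Section 1pm (84 points) — total 79+86+84 = 249 points.
Next-best assignment: Ghosh→Section 9am, Jensen→Section 11am, Leclerc→Section 1pm = 242 points.

Maximum total: 249 points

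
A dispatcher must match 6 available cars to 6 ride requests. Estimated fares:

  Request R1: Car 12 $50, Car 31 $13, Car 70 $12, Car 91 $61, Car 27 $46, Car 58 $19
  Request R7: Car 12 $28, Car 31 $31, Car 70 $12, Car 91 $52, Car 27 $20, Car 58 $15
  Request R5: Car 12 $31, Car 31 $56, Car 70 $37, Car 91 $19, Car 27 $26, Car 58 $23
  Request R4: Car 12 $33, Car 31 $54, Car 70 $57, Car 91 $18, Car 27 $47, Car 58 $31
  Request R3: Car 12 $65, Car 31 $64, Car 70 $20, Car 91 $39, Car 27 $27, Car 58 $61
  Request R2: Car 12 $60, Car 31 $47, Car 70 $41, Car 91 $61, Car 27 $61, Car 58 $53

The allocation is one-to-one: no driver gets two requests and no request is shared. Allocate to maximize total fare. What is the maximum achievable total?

Max total: $337

Optimal: Car 12→Request R1 ($50), Car 31→Request R5 ($56), Car 70→Request R4 ($57), Car 91→Request R7 ($52), Car 27→Request R2 ($61), Car 58→Request R3 ($61) — total 50+56+57+52+61+61 = $337.
Next-best assignment: Car 12→Request R2, Car 31→Request R5, Car 70→Request R4, Car 91→Request R7, Car 27→Request R1, Car 58→Request R3 = $332.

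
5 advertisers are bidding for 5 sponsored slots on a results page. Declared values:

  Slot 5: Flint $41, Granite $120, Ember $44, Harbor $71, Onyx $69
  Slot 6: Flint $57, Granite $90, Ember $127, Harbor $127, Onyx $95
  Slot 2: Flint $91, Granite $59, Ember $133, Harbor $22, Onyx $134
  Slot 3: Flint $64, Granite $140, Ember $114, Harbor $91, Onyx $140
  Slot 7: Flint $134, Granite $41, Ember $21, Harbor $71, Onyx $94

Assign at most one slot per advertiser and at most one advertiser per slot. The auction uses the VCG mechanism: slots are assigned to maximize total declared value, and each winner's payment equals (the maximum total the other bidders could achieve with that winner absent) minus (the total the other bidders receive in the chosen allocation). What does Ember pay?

Efficient allocation: Flint→Slot 7 ($134), Granite→Slot 5 ($120), Ember→Slot 2 ($133), Harbor→Slot 6 ($127), Onyx→Slot 3 ($140); total welfare W = $654.
Ember receives Slot 2 at value $133, so the others get W − 133 = $521.
Without Ember: best allocation of the remaining 4 bidders over all 5 slots is Flint→Slot 7 ($134), Granite→Slot 3 ($140), Harbor→Slot 6 ($127), Onyx→Slot 2 ($134), total $535.
VCG payment = (others' best without Ember) − (others' welfare with Ember) = 535 − 521 = $14.

Ember pays $14.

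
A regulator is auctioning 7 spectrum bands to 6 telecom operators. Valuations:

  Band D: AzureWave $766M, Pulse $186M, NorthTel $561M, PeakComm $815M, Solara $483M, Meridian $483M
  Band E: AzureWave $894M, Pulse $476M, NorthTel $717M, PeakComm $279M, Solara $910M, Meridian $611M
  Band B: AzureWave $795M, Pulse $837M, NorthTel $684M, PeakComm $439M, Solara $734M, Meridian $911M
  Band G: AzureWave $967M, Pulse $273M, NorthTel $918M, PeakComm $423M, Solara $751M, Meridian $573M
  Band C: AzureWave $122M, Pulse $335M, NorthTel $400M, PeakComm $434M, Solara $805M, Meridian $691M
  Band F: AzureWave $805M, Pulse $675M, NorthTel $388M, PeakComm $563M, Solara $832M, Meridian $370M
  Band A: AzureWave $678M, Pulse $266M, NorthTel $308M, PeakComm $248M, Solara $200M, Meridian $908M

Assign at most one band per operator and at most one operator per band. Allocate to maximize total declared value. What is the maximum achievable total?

Optimal: AzureWave→Band E ($894M), Pulse→Band B ($837M), NorthTel→Band G ($918M), PeakComm→Band D ($815M), Solara→Band F ($832M), Meridian→Band A ($908M) — total 894+837+918+815+832+908 = $5204M.
Max-entry greedy (repeatedly take the single best remaining cell) gives $4678M, worse by 526.

Maximum total: $5204M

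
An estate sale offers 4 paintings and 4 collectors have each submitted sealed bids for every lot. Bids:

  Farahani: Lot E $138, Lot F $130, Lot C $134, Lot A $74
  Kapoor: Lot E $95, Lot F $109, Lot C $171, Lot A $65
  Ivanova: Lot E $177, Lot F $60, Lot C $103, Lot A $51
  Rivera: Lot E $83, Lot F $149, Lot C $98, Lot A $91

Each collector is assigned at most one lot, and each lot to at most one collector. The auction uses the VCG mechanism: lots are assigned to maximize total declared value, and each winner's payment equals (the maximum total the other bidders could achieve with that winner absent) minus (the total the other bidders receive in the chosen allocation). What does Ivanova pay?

Efficient allocation: Farahani→Lot A ($74), Kapoor→Lot C ($171), Ivanova→Lot E ($177), Rivera→Lot F ($149); total welfare W = $571.
Ivanova receives Lot E at value $177, so the others get W − 177 = $394.
Without Ivanova: best allocation of the remaining 3 bidders over all 4 lots is Farahani→Lot E ($138), Kapoor→Lot C ($171), Rivera→Lot F ($149), total $458.
VCG payment = (others' best without Ivanova) − (others' welfare with Ivanova) = 458 − 394 = $64.

Ivanova pays $64.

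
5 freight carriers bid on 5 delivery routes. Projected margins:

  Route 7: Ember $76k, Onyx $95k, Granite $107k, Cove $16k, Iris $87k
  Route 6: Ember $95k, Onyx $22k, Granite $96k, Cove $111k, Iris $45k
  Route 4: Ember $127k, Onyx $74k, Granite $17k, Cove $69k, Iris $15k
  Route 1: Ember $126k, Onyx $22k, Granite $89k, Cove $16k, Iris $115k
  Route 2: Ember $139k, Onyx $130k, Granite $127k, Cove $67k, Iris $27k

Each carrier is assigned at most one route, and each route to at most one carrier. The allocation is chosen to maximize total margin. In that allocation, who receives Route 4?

Optimal: Ember→Route 4 ($127k), Onyx→Route 2 ($130k), Granite→Route 7 ($107k), Cove→Route 6 ($111k), Iris→Route 1 ($115k) — total 127+130+107+111+115 = $590k.
Row-greedy (each carrier in turn takes its best remaining route) gives $514k, worse by 76.
Next-best assignment: Ember→Route 4, Onyx→Route 7, Granite→Route 2, Cove→Route 6, Iris→Route 1 = $575k.
Swapping Iris↔Onyx (Iris→Route 2 $27k, Onyx→Route 1 $22k) loses 196.
Every other assignment is strictly worse.
Ember's own top route is Route 2 ($139k), but forcing Ember→Route 2 and reassigning the rest optimally gives only $546k — worse by 44.

Ember receives Route 4.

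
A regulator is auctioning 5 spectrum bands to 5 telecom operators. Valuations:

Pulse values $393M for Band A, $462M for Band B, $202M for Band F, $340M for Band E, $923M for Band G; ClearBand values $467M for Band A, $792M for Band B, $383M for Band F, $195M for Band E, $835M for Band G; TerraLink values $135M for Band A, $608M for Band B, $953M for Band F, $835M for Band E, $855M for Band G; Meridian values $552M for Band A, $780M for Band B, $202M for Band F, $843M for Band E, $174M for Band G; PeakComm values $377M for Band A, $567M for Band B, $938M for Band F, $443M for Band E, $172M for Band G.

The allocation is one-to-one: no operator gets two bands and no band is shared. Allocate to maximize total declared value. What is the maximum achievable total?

Maximum total: $4040M

Optimal: Pulse→Band G ($923M), ClearBand→Band B ($792M), TerraLink→Band E ($835M), Meridian→Band A ($552M), PeakComm→Band F ($938M) — total 923+792+835+552+938 = $4040M.
Every other assignment is strictly worse.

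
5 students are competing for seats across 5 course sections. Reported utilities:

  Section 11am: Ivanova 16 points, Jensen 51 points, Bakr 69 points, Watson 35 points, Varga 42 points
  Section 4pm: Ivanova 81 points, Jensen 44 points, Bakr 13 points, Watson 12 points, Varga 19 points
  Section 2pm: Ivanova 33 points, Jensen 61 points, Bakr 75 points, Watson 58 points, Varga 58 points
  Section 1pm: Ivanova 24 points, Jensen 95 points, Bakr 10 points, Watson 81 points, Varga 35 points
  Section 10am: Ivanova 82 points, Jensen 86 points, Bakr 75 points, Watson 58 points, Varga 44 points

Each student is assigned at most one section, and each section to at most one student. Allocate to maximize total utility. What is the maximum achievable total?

Optimal: Ivanova→Section 4pm (81 points), Jensen→Section 10am (86 points), Bakr→Section 11am (69 points), Watson→Section 1pm (81 points), Varga→Section 2pm (58 points) — total 81+86+69+81+58 = 375 points.
Column-greedy (each section in turn goes to its best remaining student) gives 336 points, worse by 39.
Next-best assignment: Ivanova→Section 4pm, Jensen→Section 10am, Bakr→Section 2pm, Watson→Section 1pm, Varga→Section 11am = 365 points.

Maximum total: 375 points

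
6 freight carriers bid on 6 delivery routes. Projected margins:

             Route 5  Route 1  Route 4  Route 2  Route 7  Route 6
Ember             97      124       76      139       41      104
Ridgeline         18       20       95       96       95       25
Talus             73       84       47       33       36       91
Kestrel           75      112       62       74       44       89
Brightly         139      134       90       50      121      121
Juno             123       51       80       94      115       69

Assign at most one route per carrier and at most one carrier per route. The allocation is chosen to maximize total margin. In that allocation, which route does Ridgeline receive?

Optimal: Ember→Route 2 ($139k), Ridgeline→Route 4 ($95k), Talus→Route 6 ($91k), Kestrel→Route 1 ($112k), Brightly→Route 5 ($139k), Juno→Route 7 ($115k) — total 139+95+91+112+139+115 = $691k.
Column-greedy (each route in turn goes to its best remaining carrier) gives $587k, worse by 104.
Every other assignment is strictly worse.
Ridgeline's own top route is Route 2 ($96k), but forcing Ridgeline→Route 2 and reassigning the rest optimally gives only $629k — worse by 62.

Ridgeline receives Route 4.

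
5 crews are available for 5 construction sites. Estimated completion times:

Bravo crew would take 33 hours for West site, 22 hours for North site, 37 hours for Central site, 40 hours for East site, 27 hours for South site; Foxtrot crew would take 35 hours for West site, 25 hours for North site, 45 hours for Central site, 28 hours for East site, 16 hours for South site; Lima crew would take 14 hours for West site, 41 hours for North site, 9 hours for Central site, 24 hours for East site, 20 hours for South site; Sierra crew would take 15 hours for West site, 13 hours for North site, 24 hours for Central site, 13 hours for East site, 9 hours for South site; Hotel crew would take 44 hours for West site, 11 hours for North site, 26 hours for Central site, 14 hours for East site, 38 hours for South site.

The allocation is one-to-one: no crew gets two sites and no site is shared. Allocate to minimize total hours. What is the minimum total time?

Optimal: Bravo crew→North site (22 hours), Foxtrot crew→South site (16 hours), Lima crew→Central site (9 hours), Sierra crew→West site (15 hours), Hotel crew→East site (14 hours) — total 22+16+9+15+14 = 76 hours.
Row-greedy (each crew in turn takes its cheapest remaining site) gives 104 hours, worse by 28.
Next-best assignment: Bravo crew→West site, Foxtrot crew→South site, Lima crew→Central site, Sierra crew→East site, Hotel crew→North site = 82 hours.

Min total: 76 hours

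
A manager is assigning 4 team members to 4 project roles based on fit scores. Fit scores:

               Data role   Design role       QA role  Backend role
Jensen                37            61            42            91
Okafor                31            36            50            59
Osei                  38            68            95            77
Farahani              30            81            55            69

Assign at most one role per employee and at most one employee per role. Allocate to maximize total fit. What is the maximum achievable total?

Maximum total: 298 pts

Optimal: Jensen→Backend role (91 pts), Okafor→Data role (31 pts), Osei→QA role (95 pts), Farahani→Design role (81 pts) — total 91+31+95+81 = 298 pts.
Column-greedy (each role in turn goes to its best remaining employee) gives 260 pts, worse by 38.
No other one-to-one assignment exceeds 298 pts.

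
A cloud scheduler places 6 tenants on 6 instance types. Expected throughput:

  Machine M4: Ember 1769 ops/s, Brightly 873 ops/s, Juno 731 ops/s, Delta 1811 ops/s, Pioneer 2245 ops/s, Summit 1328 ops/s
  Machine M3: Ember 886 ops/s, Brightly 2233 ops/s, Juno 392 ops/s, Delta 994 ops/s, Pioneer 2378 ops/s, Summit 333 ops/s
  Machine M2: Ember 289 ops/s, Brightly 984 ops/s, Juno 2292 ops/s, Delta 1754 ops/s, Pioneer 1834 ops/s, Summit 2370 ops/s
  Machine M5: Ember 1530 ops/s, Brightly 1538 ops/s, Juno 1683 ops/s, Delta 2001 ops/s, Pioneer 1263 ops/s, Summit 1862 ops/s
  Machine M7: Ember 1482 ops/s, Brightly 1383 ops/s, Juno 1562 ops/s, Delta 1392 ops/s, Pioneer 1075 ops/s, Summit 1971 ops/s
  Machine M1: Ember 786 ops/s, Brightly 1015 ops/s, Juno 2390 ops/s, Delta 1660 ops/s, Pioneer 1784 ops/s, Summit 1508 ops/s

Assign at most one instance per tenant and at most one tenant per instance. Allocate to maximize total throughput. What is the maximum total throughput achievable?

Optimal: Ember→Machine M7 (1482 ops/s), Brightly→Machine M3 (2233 ops/s), Juno→Machine M1 (2390 ops/s), Delta→Machine M5 (2001 ops/s), Pioneer→Machine M4 (2245 ops/s), Summit→Machine M2 (2370 ops/s) — total 1482+2233+2390+2001+2245+2370 = 12721 ops/s.
Max-entry greedy (repeatedly take the single best remaining cell) gives 12291 ops/s, worse by 430.
Next-best assignment: Ember→Machine M4, Brightly→Machine M7, Juno→Machine M1, Delta→Machine M5, Pioneer→Machine M3, Summit→Machine M2 = 12291 ops/s.
Swapping Summit↔Brightly (Summit→Machine M3 333 ops/s, Brightly→Machine M2 984 ops/s) loses 3286.

Max total: 12721 ops/s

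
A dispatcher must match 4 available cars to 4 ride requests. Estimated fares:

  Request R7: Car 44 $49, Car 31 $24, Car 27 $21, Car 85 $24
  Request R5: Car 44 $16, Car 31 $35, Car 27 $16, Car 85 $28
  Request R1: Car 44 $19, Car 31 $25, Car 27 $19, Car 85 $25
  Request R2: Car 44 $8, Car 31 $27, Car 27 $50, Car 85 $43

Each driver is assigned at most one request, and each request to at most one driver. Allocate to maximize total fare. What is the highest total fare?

This is a one-to-one assignment (maximum-weight bipartite matching).
Optimal: Car 44→Request R7 ($49), Car 31→Request R5 ($35), Car 27→Request R2 ($50), Car 85→Request R1 ($25) — total 49+35+50+25 = $159.
No other one-to-one assignment exceeds $159.

Maximum total: $159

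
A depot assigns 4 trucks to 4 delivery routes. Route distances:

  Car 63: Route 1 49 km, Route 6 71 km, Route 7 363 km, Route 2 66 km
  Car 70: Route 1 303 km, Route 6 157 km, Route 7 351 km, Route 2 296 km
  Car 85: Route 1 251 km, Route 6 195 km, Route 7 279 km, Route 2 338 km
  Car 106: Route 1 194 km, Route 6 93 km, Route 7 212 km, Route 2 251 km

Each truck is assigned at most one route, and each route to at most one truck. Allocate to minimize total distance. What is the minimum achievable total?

Optimal: Car 63→Route 2 (66 km), Car 70→Route 6 (157 km), Car 85→Route 1 (251 km), Car 106→Route 7 (212 km) — total 66+157+251+212 = 686 km.
Row-greedy (each truck in turn takes its cheapest remaining route) gives 736 km, worse by 50.
Next-best assignment: Car 63→Route 2, Car 70→Route 6, Car 85→Route 7, Car 106→Route 1 = 696 km.

Min total: 686 km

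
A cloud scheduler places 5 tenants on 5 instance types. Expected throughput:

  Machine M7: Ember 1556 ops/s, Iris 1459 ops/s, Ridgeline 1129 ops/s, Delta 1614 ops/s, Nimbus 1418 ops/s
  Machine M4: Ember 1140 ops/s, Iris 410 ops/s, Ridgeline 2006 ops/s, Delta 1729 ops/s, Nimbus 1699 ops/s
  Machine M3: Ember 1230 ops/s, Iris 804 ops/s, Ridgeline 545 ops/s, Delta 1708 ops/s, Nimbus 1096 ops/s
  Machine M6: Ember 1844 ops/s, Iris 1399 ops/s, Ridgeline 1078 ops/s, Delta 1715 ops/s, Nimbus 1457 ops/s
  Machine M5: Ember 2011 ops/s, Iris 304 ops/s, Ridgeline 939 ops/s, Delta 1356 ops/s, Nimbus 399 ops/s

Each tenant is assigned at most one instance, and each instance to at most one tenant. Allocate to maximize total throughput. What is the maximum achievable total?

Maximum total: 8641 ops/s

This is the linear assignment problem.
Optimal: Ember→Machine M5 (2011 ops/s), Iris→Machine M7 (1459 ops/s), Ridgeline→Machine M4 (2006 ops/s), Delta→Machine M3 (1708 ops/s), Nimbus→Machine M6 (1457 ops/s) — total 2011+1459+2006+1708+1457 = 8641 ops/s.
Column-greedy (each instance in turn goes to its best remaining tenant) gives 6611 ops/s, worse by 2030.
Every other assignment is strictly worse.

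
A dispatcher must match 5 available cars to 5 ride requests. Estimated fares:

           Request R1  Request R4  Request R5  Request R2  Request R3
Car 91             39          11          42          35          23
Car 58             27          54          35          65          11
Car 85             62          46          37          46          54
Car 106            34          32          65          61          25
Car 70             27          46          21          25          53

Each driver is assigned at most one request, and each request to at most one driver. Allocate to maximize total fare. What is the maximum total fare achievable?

This is a one-to-one assignment (maximum-weight bipartite matching).
Optimal: Car 91→Request R5 ($42), Car 58→Request R4 ($54), Car 85→Request R1 ($62), Car 106→Request R2 ($61), Car 70→Request R3 ($53) — total 42+54+62+61+53 = $272.
Max-entry greedy (repeatedly take the single best remaining cell) gives $256, worse by 16.
Swapping Car 85↔Car 91 (Car 85→Request R5 $37, Car 91→Request R1 $39) loses 28.
Every other assignment is strictly worse.

Max total: $272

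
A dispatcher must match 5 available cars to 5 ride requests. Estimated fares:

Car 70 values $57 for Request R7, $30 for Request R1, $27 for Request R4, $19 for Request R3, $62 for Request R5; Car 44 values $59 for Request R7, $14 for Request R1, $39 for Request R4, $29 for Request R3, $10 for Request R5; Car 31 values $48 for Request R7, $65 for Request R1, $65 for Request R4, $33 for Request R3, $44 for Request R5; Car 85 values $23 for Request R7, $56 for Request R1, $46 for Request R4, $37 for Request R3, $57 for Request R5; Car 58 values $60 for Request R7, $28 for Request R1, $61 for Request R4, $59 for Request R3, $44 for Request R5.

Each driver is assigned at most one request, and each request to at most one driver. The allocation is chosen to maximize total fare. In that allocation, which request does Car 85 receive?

This is the linear assignment problem.
Optimal: Car 70→Request R5 ($62), Car 44→Request R7 ($59), Car 31→Request R4 ($65), Car 85→Request R1 ($56), Car 58→Request R3 ($59) — total 62+59+65+56+59 = $301.
Column-greedy (each request in turn goes to its best remaining driver) gives $262, worse by 39.
Next-best assignment: Car 70→Request R5, Car 44→Request R7, Car 31→Request R1, Car 85→Request R4, Car 58→Request R3 = $291.
No other one-to-one assignment exceeds $301.
Car 85's own top request is Request R5 ($57), but forcing Car 85→Request R5 and reassigning the rest optimally gives only $277 — worse by 24.

Car 85 receives Request R1.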